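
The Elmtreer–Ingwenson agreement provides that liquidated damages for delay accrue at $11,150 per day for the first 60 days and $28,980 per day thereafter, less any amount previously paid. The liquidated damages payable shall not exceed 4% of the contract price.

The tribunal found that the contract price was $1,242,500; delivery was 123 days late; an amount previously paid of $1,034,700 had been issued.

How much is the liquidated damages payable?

First 60 days: 60 × $11,150 = $669,000
Remaining days: (123 − 60) × $28,980 = $1,825,740
Accrued per-day damages: $669,000 + $1,825,740 = $2,494,740
Less amount previously paid: $2,494,740 − $1,034,700 = $1,460,040
Cap: 4% of $1,242,500 = $49,700
Cap at $49,700: $1,460,040 exceeds the cap → $49,700

$49,700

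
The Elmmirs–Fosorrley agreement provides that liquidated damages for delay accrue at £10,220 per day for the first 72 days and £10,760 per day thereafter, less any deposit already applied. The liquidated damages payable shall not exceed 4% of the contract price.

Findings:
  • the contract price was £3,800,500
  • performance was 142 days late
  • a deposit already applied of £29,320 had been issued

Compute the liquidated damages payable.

First 72 days: 72 × £10,220 = £735,840
Remaining days: (142 − 72) × £10,760 = £753,200
Accrued per-day damages: £735,840 + £753,200 = £1,489,040
Less deposit already applied: £1,489,040 − £29,320 = £1,459,720
Cap: 4% of £3,800,500 = £152,020
Cap at £152,020: £1,459,720 exceeds the cap → £152,020

£152,020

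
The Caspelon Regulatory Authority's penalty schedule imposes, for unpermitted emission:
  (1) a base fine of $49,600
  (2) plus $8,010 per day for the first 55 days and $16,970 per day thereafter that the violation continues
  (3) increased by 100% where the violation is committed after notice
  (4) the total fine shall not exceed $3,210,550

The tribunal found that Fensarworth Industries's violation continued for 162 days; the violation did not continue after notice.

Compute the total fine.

First 55 days: 55 × $8,010 = $440,550
Remaining days: (162 − 55) × $16,970 = $1,815,790
Per-day component: $440,550 + $1,815,790 = $2,256,340
Base plus per-day: $49,600 + $2,256,340 = $2,305,940
The violation did not continue after notice: no 100% increase.
Cap at $3,210,550: $2,305,940 is within the cap, no reduction.

Civil penalty: $2,305,940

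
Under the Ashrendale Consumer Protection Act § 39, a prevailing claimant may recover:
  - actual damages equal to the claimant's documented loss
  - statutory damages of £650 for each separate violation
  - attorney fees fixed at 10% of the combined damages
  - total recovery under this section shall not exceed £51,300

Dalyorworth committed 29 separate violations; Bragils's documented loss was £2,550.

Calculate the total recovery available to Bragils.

£23,540

Statutory damages: 29 × £650 = £18,850
Combined damages: £2,550 + £18,850 = £21,400
Attorney fees: 10% of £21,400 = £2,140
Total before cap: £21,400 + £2,140 = £23,540
Cap at £51,300: £23,540 is within the cap, no reduction.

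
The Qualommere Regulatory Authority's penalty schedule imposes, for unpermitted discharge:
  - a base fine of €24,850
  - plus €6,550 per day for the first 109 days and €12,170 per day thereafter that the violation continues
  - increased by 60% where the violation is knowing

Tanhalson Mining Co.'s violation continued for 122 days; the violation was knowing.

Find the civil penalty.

€1,435,216

First 109 days: 109 × €6,550 = €713,950
Remaining days: (122 − 109) × €12,170 = €158,210
Per-day component: €713,950 + €158,210 = €872,160
Base plus per-day: €24,850 + €872,160 = €897,010
Enhancement: 60% of €897,010 = €538,206
Enhanced fine: €897,010 + €538,206 = €1,435,216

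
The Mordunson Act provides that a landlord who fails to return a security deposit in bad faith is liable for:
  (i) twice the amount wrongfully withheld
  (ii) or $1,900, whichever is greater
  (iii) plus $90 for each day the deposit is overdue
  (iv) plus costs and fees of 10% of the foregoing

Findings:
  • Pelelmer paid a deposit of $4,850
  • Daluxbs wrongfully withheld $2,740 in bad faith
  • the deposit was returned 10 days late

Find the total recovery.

Doubled: 2 × $2,740 = $5,480
Minimum $1,900: $5,480 meets the minimum, no increase.
Late-return penalty: 10 × $90 = $900
Damages plus late penalty: $5,480 + $900 = $6,380
Costs and fees: 10% of $6,380 = $638
Total recovery: $6,380 + $638 = $7,018

$7,018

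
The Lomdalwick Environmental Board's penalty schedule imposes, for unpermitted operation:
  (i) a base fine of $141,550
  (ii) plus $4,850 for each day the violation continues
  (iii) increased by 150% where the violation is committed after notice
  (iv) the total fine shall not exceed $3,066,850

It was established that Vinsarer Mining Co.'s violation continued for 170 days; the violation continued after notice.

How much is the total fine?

Per-day component: 170 × $4,850 = $824,500
Base plus per-day: $141,550 + $824,500 = $966,050
Enhancement: 150% of $966,050 = $1,449,075
Enhanced fine: $966,050 + $1,449,075 = $2,415,125
Cap at $3,066,850: $2,415,125 is within the cap, no reduction.

$2,415,125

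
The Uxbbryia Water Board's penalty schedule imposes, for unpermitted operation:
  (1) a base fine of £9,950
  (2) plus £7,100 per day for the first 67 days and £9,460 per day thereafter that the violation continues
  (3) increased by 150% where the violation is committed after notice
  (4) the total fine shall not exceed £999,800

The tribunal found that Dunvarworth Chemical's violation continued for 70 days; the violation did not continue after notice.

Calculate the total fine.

First 67 days: 67 × £7,100 = £475,700
Remaining days: (70 − 67) × £9,460 = £28,380
Per-day component: £475,700 + £28,380 = £504,080
Base plus per-day: £9,950 + £504,080 = £514,030
The violation did not continue after notice: no 150% increase.
Cap at £999,800: £514,030 is within the cap, no reduction.

Civil penalty: £514,030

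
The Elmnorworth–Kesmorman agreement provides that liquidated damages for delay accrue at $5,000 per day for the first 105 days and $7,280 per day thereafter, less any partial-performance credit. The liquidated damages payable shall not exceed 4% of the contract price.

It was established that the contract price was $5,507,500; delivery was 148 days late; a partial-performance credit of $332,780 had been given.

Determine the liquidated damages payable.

First 105 days: 105 × $5,000 = $525,000
Remaining days: (148 − 105) × $7,280 = $313,040
Accrued per-day damages: $525,000 + $313,040 = $838,040
Less partial-performance credit: $838,040 − $332,780 = $505,260
Cap: 4% of $5,507,500 = $220,300
Cap at $220,300: $505,260 exceeds the cap → $220,300

Liquidated damages: $220,300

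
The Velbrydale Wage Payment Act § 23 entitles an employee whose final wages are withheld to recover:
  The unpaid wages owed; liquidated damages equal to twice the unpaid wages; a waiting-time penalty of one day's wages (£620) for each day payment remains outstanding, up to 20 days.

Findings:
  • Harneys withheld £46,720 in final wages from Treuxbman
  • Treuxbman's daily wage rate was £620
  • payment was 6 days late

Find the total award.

£143,880

Doubled: 2 × £46,720 = £93,440
Penalty days: min(6, 20) = 6
Waiting-time penalty: 6 × £620 = £3,720
Total award: £46,720 + £93,440 + £3,720 = £143,880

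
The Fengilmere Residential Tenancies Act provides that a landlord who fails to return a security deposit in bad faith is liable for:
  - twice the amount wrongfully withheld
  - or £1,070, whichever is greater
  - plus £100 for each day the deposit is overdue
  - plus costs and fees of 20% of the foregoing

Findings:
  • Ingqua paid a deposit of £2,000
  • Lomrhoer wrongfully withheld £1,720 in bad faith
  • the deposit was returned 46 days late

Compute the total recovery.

Doubled: 2 × £1,720 = £3,440
Minimum £1,070: £3,440 meets the minimum, no increase.
Late-return penalty: 46 × £100 = £4,600
Damages plus late penalty: £3,440 + £4,600 = £8,040
Costs and fees: 20% of £8,040 = £1,608
Total recovery: £8,040 + £1,608 = £9,648

£9,648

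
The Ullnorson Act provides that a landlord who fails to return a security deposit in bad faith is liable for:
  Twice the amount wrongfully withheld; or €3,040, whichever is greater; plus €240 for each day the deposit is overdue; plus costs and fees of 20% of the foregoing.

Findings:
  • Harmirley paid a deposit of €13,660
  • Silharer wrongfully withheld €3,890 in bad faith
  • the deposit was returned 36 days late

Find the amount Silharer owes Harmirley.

Doubled: 2 × €3,890 = €7,780
Minimum €3,040: €7,780 meets the minimum, no increase.
Late-return penalty: 36 × €240 = €8,640
Damages plus late penalty: €7,780 + €8,640 = €16,420
Costs and fees: 20% of €16,420 = €3,284
Total recovery: €16,420 + €3,284 = €19,704

Recovery: €19,704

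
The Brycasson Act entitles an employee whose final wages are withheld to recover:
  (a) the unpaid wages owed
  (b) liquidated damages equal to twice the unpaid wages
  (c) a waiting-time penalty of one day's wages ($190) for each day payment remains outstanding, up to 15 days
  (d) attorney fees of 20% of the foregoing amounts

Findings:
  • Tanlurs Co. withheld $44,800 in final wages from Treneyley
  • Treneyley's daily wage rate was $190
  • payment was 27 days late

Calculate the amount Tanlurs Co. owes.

Doubled: 2 × $44,800 = $89,600
Penalty days: min(27, 15) = 15
Waiting-time penalty: 15 × $190 = $2,850
Subtotal: $44,800 + $89,600 + $2,850 = $137,250
Attorney fees: 20% of $137,250 = $27,450
Total award: $137,250 + $27,450 = $164,700

$164,700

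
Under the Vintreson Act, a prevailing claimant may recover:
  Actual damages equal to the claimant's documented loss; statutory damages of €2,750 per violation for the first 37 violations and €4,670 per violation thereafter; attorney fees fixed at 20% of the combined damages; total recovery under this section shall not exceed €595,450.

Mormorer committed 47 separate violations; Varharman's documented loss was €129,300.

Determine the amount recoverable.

€333,300

First 37 violations: 37 × €2,750 = €101,750
Remaining violations: (47 − 37) × €4,670 = €46,700
Statutory damages: €101,750 + €46,700 = €148,450
Combined damages: €129,300 + €148,450 = €277,750
Attorney fees: 20% of €277,750 = €55,550
Total before cap: €277,750 + €55,550 = €333,300
Cap at €595,450: €333,300 is within the cap, no reduction.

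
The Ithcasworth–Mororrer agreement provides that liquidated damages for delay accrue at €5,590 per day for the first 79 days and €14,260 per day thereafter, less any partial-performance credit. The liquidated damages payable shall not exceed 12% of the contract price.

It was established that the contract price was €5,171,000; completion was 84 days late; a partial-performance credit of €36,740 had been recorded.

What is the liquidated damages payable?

First 79 days: 79 × €5,590 = €441,610
Remaining days: (84 − 79) × €14,260 = €71,300
Accrued per-day damages: €441,610 + €71,300 = €512,910
Less partial-performance credit: €512,910 − €36,740 = €476,170
Cap: 12% of €5,171,000 = €620,520
Cap at €620,520: €476,170 is within the cap, no reduction.

€476,170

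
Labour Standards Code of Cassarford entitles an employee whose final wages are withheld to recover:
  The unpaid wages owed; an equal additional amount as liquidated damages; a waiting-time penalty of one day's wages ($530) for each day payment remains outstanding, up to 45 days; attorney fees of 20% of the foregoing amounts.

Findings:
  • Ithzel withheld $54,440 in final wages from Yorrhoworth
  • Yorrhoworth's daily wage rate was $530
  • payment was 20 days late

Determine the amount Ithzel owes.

Liquidated damages (equal amount): $54,440
Penalty days: min(20, 45) = 20
Waiting-time penalty: 20 × $530 = $10,600
Subtotal: $54,440 + $54,440 + $10,600 = $119,480
Attorney fees: 20% of $119,480 = $23,896
Total award: $119,480 + $23,896 = $143,376

$143,376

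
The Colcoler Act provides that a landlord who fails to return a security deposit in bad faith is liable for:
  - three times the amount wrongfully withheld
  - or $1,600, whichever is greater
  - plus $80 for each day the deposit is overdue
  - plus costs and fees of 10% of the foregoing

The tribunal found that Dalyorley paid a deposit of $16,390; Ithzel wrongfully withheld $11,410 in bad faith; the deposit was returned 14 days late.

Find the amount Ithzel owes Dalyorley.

Recovery: $38,885

Trebled: 3 × $11,410 = $34,230
Minimum $1,600: $34,230 meets the minimum, no increase.
Late-return penalty: 14 × $80 = $1,120
Damages plus late penalty: $34,230 + $1,120 = $35,350
Costs and fees: 10% of $35,350 = $3,535
Total recovery: $35,350 + $3,535 = $38,885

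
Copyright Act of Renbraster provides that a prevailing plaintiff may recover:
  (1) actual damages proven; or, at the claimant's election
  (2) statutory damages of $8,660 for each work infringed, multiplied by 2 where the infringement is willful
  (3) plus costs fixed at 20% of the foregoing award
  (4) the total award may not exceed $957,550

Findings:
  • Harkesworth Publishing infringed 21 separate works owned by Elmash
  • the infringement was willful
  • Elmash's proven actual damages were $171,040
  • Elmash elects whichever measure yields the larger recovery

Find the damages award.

Statutory damages: 21 × $8,660 = $181,860
Doubled: 2 × $181,860 = $363,720
Greater of actual damages ($171,040) or enhanced statutory damages ($363,720): $363,720
Costs: 20% of $363,720 = $72,744
Award plus costs: $363,720 + $72,744 = $436,464
Cap at $957,550: $436,464 is within the cap, no reduction.

$436,464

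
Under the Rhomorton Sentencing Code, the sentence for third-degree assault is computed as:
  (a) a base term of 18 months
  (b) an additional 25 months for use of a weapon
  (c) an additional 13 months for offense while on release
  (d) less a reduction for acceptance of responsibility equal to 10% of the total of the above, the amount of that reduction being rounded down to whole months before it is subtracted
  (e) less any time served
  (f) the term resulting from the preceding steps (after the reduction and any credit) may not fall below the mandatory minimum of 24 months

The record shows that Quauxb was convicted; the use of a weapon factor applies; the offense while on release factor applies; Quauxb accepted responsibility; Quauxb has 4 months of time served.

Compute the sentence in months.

Use of a weapon enhancement: +25 months
Offense while on release enhancement: +13 months
Adjusted term: 18 months + 25 months + 13 months = 56 months
Acceptance of responsibility reduction: 10% of 56 months = 5 months (rounded down)
After reduction: 56 − 5 = 51 months
Less time served: 51 months − 4 months = 47 months
Minimum 24 months: 47 months meets the minimum, no increase.

47 months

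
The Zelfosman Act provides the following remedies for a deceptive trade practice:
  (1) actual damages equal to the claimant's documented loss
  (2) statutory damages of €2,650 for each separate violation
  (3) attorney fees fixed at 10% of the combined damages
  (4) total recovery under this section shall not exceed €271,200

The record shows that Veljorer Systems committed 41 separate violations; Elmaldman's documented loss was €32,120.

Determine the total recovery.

Statutory damages: 41 × €2,650 = €108,650
Combined damages: €32,120 + €108,650 = €140,770
Attorney fees: 10% of €140,770 = €14,077
Total before cap: €140,770 + €14,077 = €154,847
Cap at €271,200: €154,847 is within the cap, no reduction.

€154,847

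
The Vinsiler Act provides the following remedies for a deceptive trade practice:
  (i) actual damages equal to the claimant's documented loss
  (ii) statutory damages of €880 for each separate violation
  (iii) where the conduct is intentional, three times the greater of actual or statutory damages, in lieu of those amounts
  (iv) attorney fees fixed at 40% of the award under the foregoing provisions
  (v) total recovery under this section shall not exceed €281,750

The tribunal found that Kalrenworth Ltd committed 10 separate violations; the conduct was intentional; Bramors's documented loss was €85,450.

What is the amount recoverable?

Total recovery: €281,750

Statutory damages: 10 × €880 = €8,800
Greater of actual damages (€85,450) or statutory damages (€8,800): €85,450
Trebled: 3 × €85,450 = €256,350
Attorney fees: 40% of €256,350 = €102,540
Total before cap: €256,350 + €102,540 = €358,890
Cap at €281,750: €358,890 exceeds the cap → €281,750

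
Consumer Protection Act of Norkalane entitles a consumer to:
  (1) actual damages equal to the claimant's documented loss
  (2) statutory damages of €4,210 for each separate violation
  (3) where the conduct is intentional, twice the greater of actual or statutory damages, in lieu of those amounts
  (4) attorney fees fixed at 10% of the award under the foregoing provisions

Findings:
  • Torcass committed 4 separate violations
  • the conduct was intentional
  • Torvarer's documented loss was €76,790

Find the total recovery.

Statutory damages: 4 × €4,210 = €16,840
Greater of actual damages (€76,790) or statutory damages (€16,840): €76,790
Doubled: 2 × €76,790 = €153,580
Attorney fees: 10% of €153,580 = €15,358
Total recovery: €153,580 + €15,358 = €168,938

Total recovery: €168,938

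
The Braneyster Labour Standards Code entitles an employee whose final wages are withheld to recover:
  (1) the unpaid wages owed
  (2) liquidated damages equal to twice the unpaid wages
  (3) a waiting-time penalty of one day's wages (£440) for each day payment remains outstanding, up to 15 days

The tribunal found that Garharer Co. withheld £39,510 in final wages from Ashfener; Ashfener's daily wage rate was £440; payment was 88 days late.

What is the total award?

Doubled: 2 × £39,510 = £79,020
Penalty days: min(88, 15) = 15
Waiting-time penalty: 15 × £440 = £6,600
Total award: £39,510 + £79,020 + £6,600 = £125,130

£125,130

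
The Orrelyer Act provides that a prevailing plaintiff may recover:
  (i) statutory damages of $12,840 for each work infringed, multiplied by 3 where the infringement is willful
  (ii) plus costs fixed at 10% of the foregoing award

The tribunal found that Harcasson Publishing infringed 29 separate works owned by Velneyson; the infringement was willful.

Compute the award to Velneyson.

$1,228,788

Statutory damages: 29 × $12,840 = $372,360
Trebled: 3 × $372,360 = $1,117,080
Costs: 10% of $1,117,080 = $111,708
Award plus costs: $1,117,080 + $111,708 = $1,228,788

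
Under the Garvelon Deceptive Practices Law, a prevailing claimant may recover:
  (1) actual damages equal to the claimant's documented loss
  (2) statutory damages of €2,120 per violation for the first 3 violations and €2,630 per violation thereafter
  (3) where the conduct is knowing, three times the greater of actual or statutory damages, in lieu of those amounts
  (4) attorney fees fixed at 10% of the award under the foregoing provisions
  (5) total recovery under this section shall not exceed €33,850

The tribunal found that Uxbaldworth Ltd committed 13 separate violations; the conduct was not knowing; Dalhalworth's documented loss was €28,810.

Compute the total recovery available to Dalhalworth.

€33,850

First 3 violations: 3 × €2,120 = €6,360
Remaining violations: (13 − 3) × €2,630 = €26,300
Statutory damages: €6,360 + €26,300 = €32,660
Conduct not knowing: the in-lieu enhancement does not apply.
Actual plus statutory damages: €28,810 + €32,660 = €61,470
Attorney fees: 10% of €61,470 = €6,147
Total before cap: €61,470 + €6,147 = €67,617
Cap at €33,850: €67,617 exceeds the cap → €33,850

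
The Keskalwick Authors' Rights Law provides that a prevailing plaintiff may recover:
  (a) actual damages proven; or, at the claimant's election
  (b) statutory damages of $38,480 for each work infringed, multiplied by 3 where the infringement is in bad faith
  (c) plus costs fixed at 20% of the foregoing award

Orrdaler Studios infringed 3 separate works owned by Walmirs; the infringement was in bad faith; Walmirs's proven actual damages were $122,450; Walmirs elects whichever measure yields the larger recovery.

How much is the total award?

$415,584

Statutory damages: 3 × $38,480 = $115,440
Trebled: 3 × $115,440 = $346,320
Greater of actual damages ($122,450) or enhanced statutory damages ($346,320): $346,320
Costs: 20% of $346,320 = $69,264
Award plus costs: $346,320 + $69,264 = $415,584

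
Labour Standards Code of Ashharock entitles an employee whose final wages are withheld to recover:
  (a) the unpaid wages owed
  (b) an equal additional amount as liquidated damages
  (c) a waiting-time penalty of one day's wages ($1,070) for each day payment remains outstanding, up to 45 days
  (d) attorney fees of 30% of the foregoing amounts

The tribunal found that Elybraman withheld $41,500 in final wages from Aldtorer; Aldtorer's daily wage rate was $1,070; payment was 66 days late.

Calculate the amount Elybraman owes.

Liquidated damages (equal amount): $41,500
Penalty days: min(66, 45) = 45
Waiting-time penalty: 45 × $1,070 = $48,150
Subtotal: $41,500 + $41,500 + $48,150 = $131,150
Attorney fees: 30% of $131,150 = $39,345
Total award: $131,150 + $39,345 = $170,495

$170,495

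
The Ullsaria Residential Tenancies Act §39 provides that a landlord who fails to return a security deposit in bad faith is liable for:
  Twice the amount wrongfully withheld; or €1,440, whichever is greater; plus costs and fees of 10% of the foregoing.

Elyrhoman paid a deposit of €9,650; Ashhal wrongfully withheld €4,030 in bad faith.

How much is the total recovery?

Doubled: 2 × €4,030 = €8,060
Minimum €1,440: €8,060 meets the minimum, no increase.
Costs and fees: 10% of €8,060 = €806
Total recovery: €8,060 + €806 = €8,866

€8,866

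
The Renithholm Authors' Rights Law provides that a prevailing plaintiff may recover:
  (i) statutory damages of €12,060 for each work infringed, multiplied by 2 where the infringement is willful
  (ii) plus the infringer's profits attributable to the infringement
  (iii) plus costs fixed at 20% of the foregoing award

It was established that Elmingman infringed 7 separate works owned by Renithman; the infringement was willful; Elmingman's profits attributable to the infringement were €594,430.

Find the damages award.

€915,924

Statutory damages: 7 × €12,060 = €84,420
Doubled: 2 × €84,420 = €168,840
Combined award: €168,840 + €594,430 = €763,270
Costs: 20% of €763,270 = €152,654
Award plus costs: €763,270 + €152,654 = €915,924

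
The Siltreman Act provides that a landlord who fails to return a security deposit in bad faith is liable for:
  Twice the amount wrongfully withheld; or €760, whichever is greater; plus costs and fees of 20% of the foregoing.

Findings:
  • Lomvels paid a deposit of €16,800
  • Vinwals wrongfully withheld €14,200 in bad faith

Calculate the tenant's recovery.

Doubled: 2 × €14,200 = €28,400
Minimum €760: €28,400 meets the minimum, no increase.
Costs and fees: 20% of €28,400 = €5,680
Total recovery: €28,400 + €5,680 = €34,080

Recovery: €34,080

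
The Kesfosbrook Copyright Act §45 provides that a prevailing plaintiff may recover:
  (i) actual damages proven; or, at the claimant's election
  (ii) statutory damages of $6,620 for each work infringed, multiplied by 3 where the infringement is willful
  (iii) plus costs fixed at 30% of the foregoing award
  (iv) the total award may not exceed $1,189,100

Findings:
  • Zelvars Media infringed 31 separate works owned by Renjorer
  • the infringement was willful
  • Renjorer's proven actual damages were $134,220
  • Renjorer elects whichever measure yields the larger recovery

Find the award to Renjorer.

Statutory damages: 31 × $6,620 = $205,220
Trebled: 3 × $205,220 = $615,660
Greater of actual damages ($134,220) or enhanced statutory damages ($615,660): $615,660
Costs: 30% of $615,660 = $184,698
Award plus costs: $615,660 + $184,698 = $800,358
Cap at $1,189,100: $800,358 is within the cap, no reduction.

$800,358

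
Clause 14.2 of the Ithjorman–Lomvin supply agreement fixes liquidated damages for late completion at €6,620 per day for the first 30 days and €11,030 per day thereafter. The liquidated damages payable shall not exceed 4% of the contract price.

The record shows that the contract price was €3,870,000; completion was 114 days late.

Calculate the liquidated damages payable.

First 30 days: 30 × €6,620 = €198,600
Remaining days: (114 − 30) × €11,030 = €926,520
Accrued per-day damages: €198,600 + €926,520 = €1,125,120
Cap: 4% of €3,870,000 = €154,800
Cap at €154,800: €1,125,120 exceeds the cap → €154,800

€154,800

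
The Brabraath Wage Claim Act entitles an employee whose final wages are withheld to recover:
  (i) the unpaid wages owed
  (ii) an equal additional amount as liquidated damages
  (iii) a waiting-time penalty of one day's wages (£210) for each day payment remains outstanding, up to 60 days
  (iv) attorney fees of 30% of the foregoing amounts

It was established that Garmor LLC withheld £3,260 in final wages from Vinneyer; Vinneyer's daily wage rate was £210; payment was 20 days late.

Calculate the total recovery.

£13,936

Liquidated damages (equal amount): £3,260
Penalty days: min(20, 60) = 20
Waiting-time penalty: 20 × £210 = £4,200
Subtotal: £3,260 + £3,260 + £4,200 = £10,720
Attorney fees: 30% of £10,720 = £3,216
Total award: £10,720 + £3,216 = £13,936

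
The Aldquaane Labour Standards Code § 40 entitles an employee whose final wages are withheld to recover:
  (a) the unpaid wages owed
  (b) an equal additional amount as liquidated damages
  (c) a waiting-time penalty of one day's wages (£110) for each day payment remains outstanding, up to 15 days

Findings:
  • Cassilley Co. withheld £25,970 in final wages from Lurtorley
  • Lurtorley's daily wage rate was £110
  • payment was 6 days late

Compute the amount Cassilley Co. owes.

£52,600

Liquidated damages (equal amount): £25,970
Penalty days: min(6, 15) = 6
Waiting-time penalty: 6 × £110 = £660
Total award: £25,970 + £25,970 + £660 = £52,600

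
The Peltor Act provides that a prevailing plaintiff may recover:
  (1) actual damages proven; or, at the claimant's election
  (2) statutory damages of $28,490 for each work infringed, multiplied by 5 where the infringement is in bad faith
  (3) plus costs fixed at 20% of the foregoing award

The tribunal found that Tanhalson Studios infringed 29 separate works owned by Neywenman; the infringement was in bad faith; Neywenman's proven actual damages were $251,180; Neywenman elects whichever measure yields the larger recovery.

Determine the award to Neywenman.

$4,957,260

Statutory damages: 29 × $28,490 = $826,210
Multiplied by 5: 5 × $826,210 = $4,131,050
Greater of actual damages ($251,180) or enhanced statutory damages ($4,131,050): $4,131,050
Costs: 20% of $4,131,050 = $826,210
Award plus costs: $4,131,050 + $826,210 = $4,957,260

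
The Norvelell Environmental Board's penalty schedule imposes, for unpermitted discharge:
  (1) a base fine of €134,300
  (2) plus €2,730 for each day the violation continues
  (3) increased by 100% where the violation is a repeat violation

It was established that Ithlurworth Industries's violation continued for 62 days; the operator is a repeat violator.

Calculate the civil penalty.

Per-day component: 62 × €2,730 = €169,260
Base plus per-day: €134,300 + €169,260 = €303,560
Enhancement: 100% of €303,560 = €303,560
Enhanced fine: €303,560 + €303,560 = €607,120

€607,120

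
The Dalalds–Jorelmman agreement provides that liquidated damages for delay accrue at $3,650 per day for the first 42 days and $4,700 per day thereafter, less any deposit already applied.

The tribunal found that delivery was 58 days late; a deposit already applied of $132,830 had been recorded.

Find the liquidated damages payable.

$95,670

First 42 days: 42 × $3,650 = $153,300
Remaining days: (58 − 42) × $4,700 = $75,200
Accrued per-day damages: $153,300 + $75,200 = $228,500
Less deposit already applied: $228,500 − $132,830 = $95,670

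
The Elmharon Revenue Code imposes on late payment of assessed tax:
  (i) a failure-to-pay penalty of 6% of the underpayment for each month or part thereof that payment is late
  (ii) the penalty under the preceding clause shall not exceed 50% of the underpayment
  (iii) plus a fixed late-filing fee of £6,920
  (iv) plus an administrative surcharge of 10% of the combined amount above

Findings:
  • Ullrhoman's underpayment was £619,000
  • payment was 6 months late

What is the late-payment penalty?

£252,736

Accrued rate: 6% × 6 = 36%, capped at 50% → 36%
Failure-to-pay penalty: 36% of £619,000 = £222,840
Penalty before surcharge: £222,840 + £6,920 = £229,760
Administrative surcharge: 10% of £229,760 = £22,976
Total penalty: £229,760 + £22,976 = £252,736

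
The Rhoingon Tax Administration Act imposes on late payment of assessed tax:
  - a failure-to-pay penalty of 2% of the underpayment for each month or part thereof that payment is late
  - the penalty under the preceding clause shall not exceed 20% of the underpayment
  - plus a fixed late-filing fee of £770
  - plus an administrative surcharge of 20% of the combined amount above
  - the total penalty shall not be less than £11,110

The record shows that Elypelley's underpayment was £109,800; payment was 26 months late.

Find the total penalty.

Penalty: £27,276

Accrued rate: 2% × 26 = 52%, capped at 20% → 20%
Failure-to-pay penalty: 20% of £109,800 = £21,960
Penalty before surcharge: £21,960 + £770 = £22,730
Administrative surcharge: 20% of £22,730 = £4,546
Total penalty: £22,730 + £4,546 = £27,276
Minimum £11,110: £27,276 meets the minimum, no increase.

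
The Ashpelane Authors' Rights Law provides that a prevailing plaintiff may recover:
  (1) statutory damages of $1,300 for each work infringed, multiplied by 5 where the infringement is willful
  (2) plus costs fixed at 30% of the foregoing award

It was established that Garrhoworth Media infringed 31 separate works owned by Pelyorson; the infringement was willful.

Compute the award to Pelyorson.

$261,950

Statutory damages: 31 × $1,300 = $40,300
Multiplied by 5: 5 × $40,300 = $201,500
Costs: 30% of $201,500 = $60,450
Award plus costs: $201,500 + $60,450 = $261,950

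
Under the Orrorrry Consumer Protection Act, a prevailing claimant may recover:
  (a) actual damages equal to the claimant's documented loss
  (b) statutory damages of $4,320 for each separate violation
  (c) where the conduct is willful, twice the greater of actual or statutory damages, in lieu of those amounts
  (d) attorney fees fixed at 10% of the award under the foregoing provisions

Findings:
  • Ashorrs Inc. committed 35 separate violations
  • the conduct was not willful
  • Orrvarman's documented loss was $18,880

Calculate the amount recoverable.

Statutory damages: 35 × $4,320 = $151,200
Conduct not willful: the in-lieu enhancement does not apply.
Actual plus statutory damages: $18,880 + $151,200 = $170,080
Attorney fees: 10% of $170,080 = $17,008
Total recovery: $170,080 + $17,008 = $187,088

$187,088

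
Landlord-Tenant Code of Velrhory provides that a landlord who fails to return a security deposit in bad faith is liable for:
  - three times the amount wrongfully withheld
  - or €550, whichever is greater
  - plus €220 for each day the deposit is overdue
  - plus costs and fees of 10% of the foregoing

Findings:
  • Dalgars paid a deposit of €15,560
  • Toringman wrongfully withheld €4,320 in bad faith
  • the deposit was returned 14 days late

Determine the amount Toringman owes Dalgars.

Recovery: €17,644

Trebled: 3 × €4,320 = €12,960
Minimum €550: €12,960 meets the minimum, no increase.
Late-return penalty: 14 × €220 = €3,080
Damages plus late penalty: €12,960 + €3,080 = €16,040
Costs and fees: 10% of €16,040 = €1,604
Total recovery: €16,040 + €1,604 = €17,644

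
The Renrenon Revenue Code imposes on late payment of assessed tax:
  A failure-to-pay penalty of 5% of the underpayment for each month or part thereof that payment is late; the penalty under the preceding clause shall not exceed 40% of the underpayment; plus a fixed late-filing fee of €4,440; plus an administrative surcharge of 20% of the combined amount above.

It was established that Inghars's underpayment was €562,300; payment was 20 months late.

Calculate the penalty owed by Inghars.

Accrued rate: 5% × 20 = 100%, capped at 40% → 40%
Failure-to-pay penalty: 40% of €562,300 = €224,920
Penalty before surcharge: €224,920 + €4,440 = €229,360
Administrative surcharge: 20% of €229,360 = €45,872
Total penalty: €229,360 + €45,872 = €275,232

€275,232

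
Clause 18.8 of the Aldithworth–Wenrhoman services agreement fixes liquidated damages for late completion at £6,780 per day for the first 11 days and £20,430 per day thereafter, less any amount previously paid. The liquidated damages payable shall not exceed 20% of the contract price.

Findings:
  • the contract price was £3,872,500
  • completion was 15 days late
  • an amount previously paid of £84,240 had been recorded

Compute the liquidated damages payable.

First 11 days: 11 × £6,780 = £74,580
Remaining days: (15 − 11) × £20,430 = £81,720
Accrued per-day damages: £74,580 + £81,720 = £156,300
Less amount previously paid: £156,300 − £84,240 = £72,060
Cap: 20% of £3,872,500 = £774,500
Cap at £774,500: £72,060 is within the cap, no reduction.

Liquidated damages: £72,060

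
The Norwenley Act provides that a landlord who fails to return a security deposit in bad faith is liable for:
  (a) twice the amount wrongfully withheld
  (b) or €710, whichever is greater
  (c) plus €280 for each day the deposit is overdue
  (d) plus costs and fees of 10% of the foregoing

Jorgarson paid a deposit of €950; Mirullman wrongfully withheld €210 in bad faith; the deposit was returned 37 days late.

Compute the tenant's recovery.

€12,177

Doubled: 2 × €210 = €420
Minimum €710: €420 is below the minimum → €710
Late-return penalty: 37 × €280 = €10,360
Damages plus late penalty: €710 + €10,360 = €11,070
Costs and fees: 10% of €11,070 = €1,107
Total recovery: €11,070 + €1,107 = €12,177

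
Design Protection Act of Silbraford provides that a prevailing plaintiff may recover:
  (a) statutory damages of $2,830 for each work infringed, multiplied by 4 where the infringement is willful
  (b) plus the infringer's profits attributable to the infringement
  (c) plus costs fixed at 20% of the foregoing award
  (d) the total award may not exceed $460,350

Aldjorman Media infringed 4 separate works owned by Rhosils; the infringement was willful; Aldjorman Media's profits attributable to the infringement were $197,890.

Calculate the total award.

$291,804

Statutory damages: 4 × $2,830 = $11,320
Multiplied by 4: 4 × $11,320 = $45,280
Combined award: $45,280 + $197,890 = $243,170
Costs: 20% of $243,170 = $48,634
Award plus costs: $243,170 + $48,634 = $291,804
Cap at $460,350: $291,804 is within the cap, no reduction.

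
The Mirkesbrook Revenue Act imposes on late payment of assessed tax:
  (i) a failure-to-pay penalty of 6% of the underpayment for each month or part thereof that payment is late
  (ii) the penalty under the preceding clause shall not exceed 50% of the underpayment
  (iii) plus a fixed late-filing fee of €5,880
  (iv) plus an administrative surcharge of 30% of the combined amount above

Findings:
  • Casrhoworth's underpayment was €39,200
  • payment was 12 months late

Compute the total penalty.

€33,124

Accrued rate: 6% × 12 = 72%, capped at 50% → 50%
Failure-to-pay penalty: 50% of €39,200 = €19,600
Penalty before surcharge: €19,600 + €5,880 = €25,480
Administrative surcharge: 30% of €25,480 = €7,644
Total penalty: €25,480 + €7,644 = €33,124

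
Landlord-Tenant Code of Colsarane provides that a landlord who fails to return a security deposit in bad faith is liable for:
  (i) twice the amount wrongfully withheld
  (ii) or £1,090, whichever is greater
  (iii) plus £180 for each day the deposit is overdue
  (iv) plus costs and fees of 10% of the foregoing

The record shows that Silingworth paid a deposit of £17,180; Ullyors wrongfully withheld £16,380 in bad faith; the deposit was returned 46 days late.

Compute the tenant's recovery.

£45,144

Doubled: 2 × £16,380 = £32,760
Minimum £1,090: £32,760 meets the minimum, no increase.
Late-return penalty: 46 × £180 = £8,280
Damages plus late penalty: £32,760 + £8,280 = £41,040
Costs and fees: 10% of £41,040 = £4,104
Total recovery: £41,040 + £4,104 = £45,144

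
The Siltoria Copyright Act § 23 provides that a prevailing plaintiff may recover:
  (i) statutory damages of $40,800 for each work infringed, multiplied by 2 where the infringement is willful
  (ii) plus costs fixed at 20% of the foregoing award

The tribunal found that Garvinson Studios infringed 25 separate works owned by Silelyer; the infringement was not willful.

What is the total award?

Award: $1,224,000

Statutory damages: 25 × $40,800 = $1,020,000
Infringement not willful: no ×2 enhancement.
Costs: 20% of $1,020,000 = $204,000
Award plus costs: $1,020,000 + $204,000 = $1,224,000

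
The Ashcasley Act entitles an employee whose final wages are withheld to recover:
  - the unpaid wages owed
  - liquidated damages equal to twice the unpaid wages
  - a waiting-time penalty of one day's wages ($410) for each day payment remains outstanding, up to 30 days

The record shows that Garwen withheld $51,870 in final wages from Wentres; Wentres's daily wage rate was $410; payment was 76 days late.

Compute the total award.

Doubled: 2 × $51,870 = $103,740
Penalty days: min(76, 30) = 30
Waiting-time penalty: 30 × $410 = $12,300
Total award: $51,870 + $103,740 + $12,300 = $167,910

$167,910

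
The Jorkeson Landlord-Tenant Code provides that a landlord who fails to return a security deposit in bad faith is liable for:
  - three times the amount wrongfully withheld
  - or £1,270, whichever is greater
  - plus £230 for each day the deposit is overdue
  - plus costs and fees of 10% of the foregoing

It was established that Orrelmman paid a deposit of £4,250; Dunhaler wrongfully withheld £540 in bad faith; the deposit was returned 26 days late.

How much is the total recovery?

£8,360

Trebled: 3 × £540 = £1,620
Minimum £1,270: £1,620 meets the minimum, no increase.
Late-return penalty: 26 × £230 = £5,980
Damages plus late penalty: £1,620 + £5,980 = £7,600
Costs and fees: 10% of £7,600 = £760
Total recovery: £7,600 + £760 = £8,360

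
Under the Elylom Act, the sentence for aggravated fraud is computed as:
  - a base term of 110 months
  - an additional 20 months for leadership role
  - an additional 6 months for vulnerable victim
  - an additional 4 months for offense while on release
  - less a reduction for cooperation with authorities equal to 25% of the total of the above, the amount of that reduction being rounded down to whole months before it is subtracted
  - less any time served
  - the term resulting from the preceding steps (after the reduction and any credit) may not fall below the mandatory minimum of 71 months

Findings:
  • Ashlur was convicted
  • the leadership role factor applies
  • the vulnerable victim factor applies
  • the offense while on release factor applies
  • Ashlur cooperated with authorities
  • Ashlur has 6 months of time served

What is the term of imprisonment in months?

99 months

Leadership role enhancement: +20 months
Vulnerable victim enhancement: +6 months
Offense while on release enhancement: +4 months
Adjusted term: 110 months + 20 months + 6 months + 4 months = 140 months
Cooperation with authorities reduction: 25% of 140 months = 35 months (rounded down)
After reduction: 140 − 35 = 105 months
Less time served: 105 months − 6 months = 99 months
Minimum 71 months: 99 months meets the minimum, no increase.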